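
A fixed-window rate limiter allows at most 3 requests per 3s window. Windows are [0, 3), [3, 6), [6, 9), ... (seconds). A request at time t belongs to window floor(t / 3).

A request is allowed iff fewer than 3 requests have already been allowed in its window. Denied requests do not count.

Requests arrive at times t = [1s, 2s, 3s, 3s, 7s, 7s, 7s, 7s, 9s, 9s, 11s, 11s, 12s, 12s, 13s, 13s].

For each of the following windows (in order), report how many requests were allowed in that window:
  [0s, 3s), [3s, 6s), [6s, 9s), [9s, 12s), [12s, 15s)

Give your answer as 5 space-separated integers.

Answer: 2 2 3 3 3

Derivation:
Processing requests:
  req#1 t=1s (window 0): ALLOW
  req#2 t=2s (window 0): ALLOW
  req#3 t=3s (window 1): ALLOW
  req#4 t=3s (window 1): ALLOW
  req#5 t=7s (window 2): ALLOW
  req#6 t=7s (window 2): ALLOW
  req#7 t=7s (window 2): ALLOW
  req#8 t=7s (window 2): DENY
  req#9 t=9s (window 3): ALLOW
  req#10 t=9s (window 3): ALLOW
  req#11 t=11s (window 3): ALLOW
  req#12 t=11s (window 3): DENY
  req#13 t=12s (window 4): ALLOW
  req#14 t=12s (window 4): ALLOW
  req#15 t=13s (window 4): ALLOW
  req#16 t=13s (window 4): DENY

Allowed counts by window: 2 2 3 3 3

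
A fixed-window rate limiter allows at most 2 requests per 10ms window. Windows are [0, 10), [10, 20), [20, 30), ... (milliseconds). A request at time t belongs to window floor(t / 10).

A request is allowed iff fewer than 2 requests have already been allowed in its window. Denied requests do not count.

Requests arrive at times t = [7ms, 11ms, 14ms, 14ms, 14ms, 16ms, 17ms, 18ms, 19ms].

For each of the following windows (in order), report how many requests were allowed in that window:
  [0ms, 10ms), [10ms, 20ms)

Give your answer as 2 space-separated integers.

Processing requests:
  req#1 t=7ms (window 0): ALLOW
  req#2 t=11ms (window 1): ALLOW
  req#3 t=14ms (window 1): ALLOW
  req#4 t=14ms (window 1): DENY
  req#5 t=14ms (window 1): DENY
  req#6 t=16ms (window 1): DENY
  req#7 t=17ms (window 1): DENY
  req#8 t=18ms (window 1): DENY
  req#9 t=19ms (window 1): DENY

Allowed counts by window: 1 2

Answer: 1 2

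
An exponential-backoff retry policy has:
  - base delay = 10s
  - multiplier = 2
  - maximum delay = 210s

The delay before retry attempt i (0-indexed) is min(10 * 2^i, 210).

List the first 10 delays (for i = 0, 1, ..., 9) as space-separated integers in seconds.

Computing each delay:
  i=0: min(10*2^0, 210) = 10
  i=1: min(10*2^1, 210) = 20
  i=2: min(10*2^2, 210) = 40
  i=3: min(10*2^3, 210) = 80
  i=4: min(10*2^4, 210) = 160
  i=5: min(10*2^5, 210) = 210
  i=6: min(10*2^6, 210) = 210
  i=7: min(10*2^7, 210) = 210
  i=8: min(10*2^8, 210) = 210
  i=9: min(10*2^9, 210) = 210

Answer: 10 20 40 80 160 210 210 210 210 210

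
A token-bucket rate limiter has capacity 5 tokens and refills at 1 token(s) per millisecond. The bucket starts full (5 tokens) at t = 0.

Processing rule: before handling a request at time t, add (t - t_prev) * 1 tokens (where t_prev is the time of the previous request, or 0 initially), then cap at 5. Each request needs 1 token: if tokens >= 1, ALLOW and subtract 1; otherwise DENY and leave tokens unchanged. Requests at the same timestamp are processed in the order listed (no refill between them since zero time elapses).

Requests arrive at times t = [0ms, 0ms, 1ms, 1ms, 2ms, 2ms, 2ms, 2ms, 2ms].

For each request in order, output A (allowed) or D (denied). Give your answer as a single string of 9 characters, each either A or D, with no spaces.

Answer: AAAAAAADD

Derivation:
Simulating step by step:
  req#1 t=0ms: ALLOW
  req#2 t=0ms: ALLOW
  req#3 t=1ms: ALLOW
  req#4 t=1ms: ALLOW
  req#5 t=2ms: ALLOW
  req#6 t=2ms: ALLOW
  req#7 t=2ms: ALLOW
  req#8 t=2ms: DENY
  req#9 t=2ms: DENY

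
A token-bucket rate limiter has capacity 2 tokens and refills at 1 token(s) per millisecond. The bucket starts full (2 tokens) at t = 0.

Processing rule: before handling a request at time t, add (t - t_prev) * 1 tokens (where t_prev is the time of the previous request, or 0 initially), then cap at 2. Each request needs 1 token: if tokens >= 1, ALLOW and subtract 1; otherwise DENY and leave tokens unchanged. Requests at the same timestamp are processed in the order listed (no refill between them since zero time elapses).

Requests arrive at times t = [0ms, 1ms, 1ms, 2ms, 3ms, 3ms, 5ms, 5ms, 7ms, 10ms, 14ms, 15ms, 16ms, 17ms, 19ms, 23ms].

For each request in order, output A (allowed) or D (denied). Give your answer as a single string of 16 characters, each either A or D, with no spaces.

Simulating step by step:
  req#1 t=0ms: ALLOW
  req#2 t=1ms: ALLOW
  req#3 t=1ms: ALLOW
  req#4 t=2ms: ALLOW
  req#5 t=3ms: ALLOW
  req#6 t=3ms: DENY
  req#7 t=5ms: ALLOW
  req#8 t=5ms: ALLOW
  req#9 t=7ms: ALLOW
  req#10 t=10ms: ALLOW
  req#11 t=14ms: ALLOW
  req#12 t=15ms: ALLOW
  req#13 t=16ms: ALLOW
  req#14 t=17ms: ALLOW
  req#15 t=19ms: ALLOW
  req#16 t=23ms: ALLOW

Answer: AAAAADAAAAAAAAAA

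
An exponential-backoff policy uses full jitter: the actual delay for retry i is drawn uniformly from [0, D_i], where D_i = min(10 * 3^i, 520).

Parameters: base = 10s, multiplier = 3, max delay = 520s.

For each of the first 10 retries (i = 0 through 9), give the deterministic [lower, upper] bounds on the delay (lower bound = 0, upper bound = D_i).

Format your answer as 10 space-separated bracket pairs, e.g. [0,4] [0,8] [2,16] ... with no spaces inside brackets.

Computing bounds per retry:
  i=0: D_i=min(10*3^0,520)=10, bounds=[0,10]
  i=1: D_i=min(10*3^1,520)=30, bounds=[0,30]
  i=2: D_i=min(10*3^2,520)=90, bounds=[0,90]
  i=3: D_i=min(10*3^3,520)=270, bounds=[0,270]
  i=4: D_i=min(10*3^4,520)=520, bounds=[0,520]
  i=5: D_i=min(10*3^5,520)=520, bounds=[0,520]
  i=6: D_i=min(10*3^6,520)=520, bounds=[0,520]
  i=7: D_i=min(10*3^7,520)=520, bounds=[0,520]
  i=8: D_i=min(10*3^8,520)=520, bounds=[0,520]
  i=9: D_i=min(10*3^9,520)=520, bounds=[0,520]

Answer: [0,10] [0,30] [0,90] [0,270] [0,520] [0,520] [0,520] [0,520] [0,520] [0,520]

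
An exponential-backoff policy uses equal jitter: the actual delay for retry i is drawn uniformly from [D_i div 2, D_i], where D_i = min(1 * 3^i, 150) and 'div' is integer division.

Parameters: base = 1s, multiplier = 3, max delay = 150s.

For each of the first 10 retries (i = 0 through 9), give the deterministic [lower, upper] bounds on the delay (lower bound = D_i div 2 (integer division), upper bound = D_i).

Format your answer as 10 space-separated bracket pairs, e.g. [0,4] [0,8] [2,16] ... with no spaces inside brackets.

Computing bounds per retry:
  i=0: D_i=min(1*3^0,150)=1, bounds=[0,1]
  i=1: D_i=min(1*3^1,150)=3, bounds=[1,3]
  i=2: D_i=min(1*3^2,150)=9, bounds=[4,9]
  i=3: D_i=min(1*3^3,150)=27, bounds=[13,27]
  i=4: D_i=min(1*3^4,150)=81, bounds=[40,81]
  i=5: D_i=min(1*3^5,150)=150, bounds=[75,150]
  i=6: D_i=min(1*3^6,150)=150, bounds=[75,150]
  i=7: D_i=min(1*3^7,150)=150, bounds=[75,150]
  i=8: D_i=min(1*3^8,150)=150, bounds=[75,150]
  i=9: D_i=min(1*3^9,150)=150, bounds=[75,150]

Answer: [0,1] [1,3] [4,9] [13,27] [40,81] [75,150] [75,150] [75,150] [75,150] [75,150]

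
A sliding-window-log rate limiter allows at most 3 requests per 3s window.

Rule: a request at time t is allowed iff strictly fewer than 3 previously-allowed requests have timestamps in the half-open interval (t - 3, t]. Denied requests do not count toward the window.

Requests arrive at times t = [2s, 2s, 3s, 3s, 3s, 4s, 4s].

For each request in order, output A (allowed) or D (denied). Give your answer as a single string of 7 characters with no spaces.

Tracking allowed requests in the window:
  req#1 t=2s: ALLOW
  req#2 t=2s: ALLOW
  req#3 t=3s: ALLOW
  req#4 t=3s: DENY
  req#5 t=3s: DENY
  req#6 t=4s: DENY
  req#7 t=4s: DENY

Answer: AAADDDD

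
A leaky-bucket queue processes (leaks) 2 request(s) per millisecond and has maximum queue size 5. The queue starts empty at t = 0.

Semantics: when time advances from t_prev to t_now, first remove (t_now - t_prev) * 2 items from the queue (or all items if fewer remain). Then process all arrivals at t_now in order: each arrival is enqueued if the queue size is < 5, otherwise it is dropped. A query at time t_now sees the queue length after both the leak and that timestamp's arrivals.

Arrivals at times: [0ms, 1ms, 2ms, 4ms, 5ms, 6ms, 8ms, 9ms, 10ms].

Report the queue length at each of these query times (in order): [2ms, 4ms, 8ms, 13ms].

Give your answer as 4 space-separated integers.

Queue lengths at query times:
  query t=2ms: backlog = 1
  query t=4ms: backlog = 1
  query t=8ms: backlog = 1
  query t=13ms: backlog = 0

Answer: 1 1 1 0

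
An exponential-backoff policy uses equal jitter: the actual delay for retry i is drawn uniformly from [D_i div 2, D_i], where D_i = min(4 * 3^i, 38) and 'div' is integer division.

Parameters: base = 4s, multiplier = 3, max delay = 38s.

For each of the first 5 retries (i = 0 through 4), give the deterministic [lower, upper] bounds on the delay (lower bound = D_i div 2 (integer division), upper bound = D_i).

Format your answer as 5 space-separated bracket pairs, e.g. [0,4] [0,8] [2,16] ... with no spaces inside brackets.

Computing bounds per retry:
  i=0: D_i=min(4*3^0,38)=4, bounds=[2,4]
  i=1: D_i=min(4*3^1,38)=12, bounds=[6,12]
  i=2: D_i=min(4*3^2,38)=36, bounds=[18,36]
  i=3: D_i=min(4*3^3,38)=38, bounds=[19,38]
  i=4: D_i=min(4*3^4,38)=38, bounds=[19,38]

Answer: [2,4] [6,12] [18,36] [19,38] [19,38]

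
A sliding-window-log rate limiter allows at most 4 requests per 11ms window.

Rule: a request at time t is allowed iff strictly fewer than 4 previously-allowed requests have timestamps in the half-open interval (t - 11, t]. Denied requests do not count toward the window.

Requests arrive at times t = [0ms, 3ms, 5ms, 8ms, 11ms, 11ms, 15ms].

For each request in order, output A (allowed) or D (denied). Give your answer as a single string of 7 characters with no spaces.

Answer: AAAAADA

Derivation:
Tracking allowed requests in the window:
  req#1 t=0ms: ALLOW
  req#2 t=3ms: ALLOW
  req#3 t=5ms: ALLOW
  req#4 t=8ms: ALLOW
  req#5 t=11ms: ALLOW
  req#6 t=11ms: DENY
  req#7 t=15ms: ALLOW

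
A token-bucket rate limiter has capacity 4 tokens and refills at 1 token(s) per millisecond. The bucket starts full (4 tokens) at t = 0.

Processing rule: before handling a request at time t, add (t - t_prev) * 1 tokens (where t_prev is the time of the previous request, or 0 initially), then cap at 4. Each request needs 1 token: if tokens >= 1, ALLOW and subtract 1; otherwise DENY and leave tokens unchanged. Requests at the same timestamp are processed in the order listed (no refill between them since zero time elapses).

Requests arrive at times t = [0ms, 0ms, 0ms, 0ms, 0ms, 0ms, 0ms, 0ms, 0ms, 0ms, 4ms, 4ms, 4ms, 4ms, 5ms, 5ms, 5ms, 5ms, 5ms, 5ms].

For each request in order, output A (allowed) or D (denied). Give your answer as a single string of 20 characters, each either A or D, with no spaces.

Simulating step by step:
  req#1 t=0ms: ALLOW
  req#2 t=0ms: ALLOW
  req#3 t=0ms: ALLOW
  req#4 t=0ms: ALLOW
  req#5 t=0ms: DENY
  req#6 t=0ms: DENY
  req#7 t=0ms: DENY
  req#8 t=0ms: DENY
  req#9 t=0ms: DENY
  req#10 t=0ms: DENY
  req#11 t=4ms: ALLOW
  req#12 t=4ms: ALLOW
  req#13 t=4ms: ALLOW
  req#14 t=4ms: ALLOW
  req#15 t=5ms: ALLOW
  req#16 t=5ms: DENY
  req#17 t=5ms: DENY
  req#18 t=5ms: DENY
  req#19 t=5ms: DENY
  req#20 t=5ms: DENY

Answer: AAAADDDDDDAAAAADDDDD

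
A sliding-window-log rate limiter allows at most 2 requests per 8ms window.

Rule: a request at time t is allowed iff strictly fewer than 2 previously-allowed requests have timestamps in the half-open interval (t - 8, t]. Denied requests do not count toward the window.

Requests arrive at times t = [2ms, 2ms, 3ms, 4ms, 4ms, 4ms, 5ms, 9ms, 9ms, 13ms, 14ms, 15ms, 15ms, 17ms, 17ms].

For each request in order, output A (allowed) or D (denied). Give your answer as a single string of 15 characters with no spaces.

Answer: AADDDDDDDAADDDD

Derivation:
Tracking allowed requests in the window:
  req#1 t=2ms: ALLOW
  req#2 t=2ms: ALLOW
  req#3 t=3ms: DENY
  req#4 t=4ms: DENY
  req#5 t=4ms: DENY
  req#6 t=4ms: DENY
  req#7 t=5ms: DENY
  req#8 t=9ms: DENY
  req#9 t=9ms: DENY
  req#10 t=13ms: ALLOW
  req#11 t=14ms: ALLOW
  req#12 t=15ms: DENY
  req#13 t=15ms: DENY
  req#14 t=17ms: DENY
  req#15 t=17ms: DENY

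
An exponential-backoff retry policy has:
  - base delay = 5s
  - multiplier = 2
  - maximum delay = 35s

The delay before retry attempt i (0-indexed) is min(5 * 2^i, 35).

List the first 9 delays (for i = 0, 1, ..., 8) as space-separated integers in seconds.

Answer: 5 10 20 35 35 35 35 35 35

Derivation:
Computing each delay:
  i=0: min(5*2^0, 35) = 5
  i=1: min(5*2^1, 35) = 10
  i=2: min(5*2^2, 35) = 20
  i=3: min(5*2^3, 35) = 35
  i=4: min(5*2^4, 35) = 35
  i=5: min(5*2^5, 35) = 35
  i=6: min(5*2^6, 35) = 35
  i=7: min(5*2^7, 35) = 35
  i=8: min(5*2^8, 35) = 35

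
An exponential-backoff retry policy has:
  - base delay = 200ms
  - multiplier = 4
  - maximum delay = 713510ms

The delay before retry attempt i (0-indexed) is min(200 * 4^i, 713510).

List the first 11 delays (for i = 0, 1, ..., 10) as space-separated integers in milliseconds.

Computing each delay:
  i=0: min(200*4^0, 713510) = 200
  i=1: min(200*4^1, 713510) = 800
  i=2: min(200*4^2, 713510) = 3200
  i=3: min(200*4^3, 713510) = 12800
  i=4: min(200*4^4, 713510) = 51200
  i=5: min(200*4^5, 713510) = 204800
  i=6: min(200*4^6, 713510) = 713510
  i=7: min(200*4^7, 713510) = 713510
  i=8: min(200*4^8, 713510) = 713510
  i=9: min(200*4^9, 713510) = 713510
  i=10: min(200*4^10, 713510) = 713510

Answer: 200 800 3200 12800 51200 204800 713510 713510 713510 713510 713510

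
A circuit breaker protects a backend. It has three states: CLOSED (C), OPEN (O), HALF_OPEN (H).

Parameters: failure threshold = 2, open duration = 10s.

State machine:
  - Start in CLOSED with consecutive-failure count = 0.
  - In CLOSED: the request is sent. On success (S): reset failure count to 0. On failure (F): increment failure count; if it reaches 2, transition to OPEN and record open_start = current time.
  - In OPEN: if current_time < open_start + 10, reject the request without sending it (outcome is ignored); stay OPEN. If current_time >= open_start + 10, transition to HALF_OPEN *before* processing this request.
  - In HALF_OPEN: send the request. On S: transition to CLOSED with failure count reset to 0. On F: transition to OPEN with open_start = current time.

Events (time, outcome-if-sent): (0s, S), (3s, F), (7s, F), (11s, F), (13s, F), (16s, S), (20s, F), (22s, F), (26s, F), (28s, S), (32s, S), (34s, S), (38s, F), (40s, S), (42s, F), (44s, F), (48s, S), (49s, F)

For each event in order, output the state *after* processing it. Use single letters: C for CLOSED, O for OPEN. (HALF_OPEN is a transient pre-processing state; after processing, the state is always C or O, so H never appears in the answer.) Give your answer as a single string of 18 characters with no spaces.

Answer: CCOOOOOOOOCCCCCOOO

Derivation:
State after each event:
  event#1 t=0s outcome=S: state=CLOSED
  event#2 t=3s outcome=F: state=CLOSED
  event#3 t=7s outcome=F: state=OPEN
  event#4 t=11s outcome=F: state=OPEN
  event#5 t=13s outcome=F: state=OPEN
  event#6 t=16s outcome=S: state=OPEN
  event#7 t=20s outcome=F: state=OPEN
  event#8 t=22s outcome=F: state=OPEN
  event#9 t=26s outcome=F: state=OPEN
  event#10 t=28s outcome=S: state=OPEN
  event#11 t=32s outcome=S: state=CLOSED
  event#12 t=34s outcome=S: state=CLOSED
  event#13 t=38s outcome=F: state=CLOSED
  event#14 t=40s outcome=S: state=CLOSED
  event#15 t=42s outcome=F: state=CLOSED
  event#16 t=44s outcome=F: state=OPEN
  event#17 t=48s outcome=S: state=OPEN
  event#18 t=49s outcome=F: state=OPEN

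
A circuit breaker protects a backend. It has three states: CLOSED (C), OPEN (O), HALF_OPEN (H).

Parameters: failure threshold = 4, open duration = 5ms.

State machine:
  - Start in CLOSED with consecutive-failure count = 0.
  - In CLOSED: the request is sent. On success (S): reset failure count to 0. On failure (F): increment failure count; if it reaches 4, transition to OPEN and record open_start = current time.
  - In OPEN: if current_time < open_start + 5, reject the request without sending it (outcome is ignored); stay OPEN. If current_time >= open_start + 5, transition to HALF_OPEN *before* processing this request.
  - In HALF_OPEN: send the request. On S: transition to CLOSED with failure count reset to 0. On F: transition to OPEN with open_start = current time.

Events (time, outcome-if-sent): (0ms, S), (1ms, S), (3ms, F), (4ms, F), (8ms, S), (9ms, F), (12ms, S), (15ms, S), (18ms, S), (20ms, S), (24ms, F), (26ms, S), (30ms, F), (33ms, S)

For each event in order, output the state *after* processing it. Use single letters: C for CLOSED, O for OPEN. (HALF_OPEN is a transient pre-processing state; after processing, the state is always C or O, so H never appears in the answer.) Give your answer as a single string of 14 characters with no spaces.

State after each event:
  event#1 t=0ms outcome=S: state=CLOSED
  event#2 t=1ms outcome=S: state=CLOSED
  event#3 t=3ms outcome=F: state=CLOSED
  event#4 t=4ms outcome=F: state=CLOSED
  event#5 t=8ms outcome=S: state=CLOSED
  event#6 t=9ms outcome=F: state=CLOSED
  event#7 t=12ms outcome=S: state=CLOSED
  event#8 t=15ms outcome=S: state=CLOSED
  event#9 t=18ms outcome=S: state=CLOSED
  event#10 t=20ms outcome=S: state=CLOSED
  event#11 t=24ms outcome=F: state=CLOSED
  event#12 t=26ms outcome=S: state=CLOSED
  event#13 t=30ms outcome=F: state=CLOSED
  event#14 t=33ms outcome=S: state=CLOSED

Answer: CCCCCCCCCCCCCC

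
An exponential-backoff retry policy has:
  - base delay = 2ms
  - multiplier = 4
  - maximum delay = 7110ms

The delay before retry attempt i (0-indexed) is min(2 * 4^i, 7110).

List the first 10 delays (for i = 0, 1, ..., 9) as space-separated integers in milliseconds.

Computing each delay:
  i=0: min(2*4^0, 7110) = 2
  i=1: min(2*4^1, 7110) = 8
  i=2: min(2*4^2, 7110) = 32
  i=3: min(2*4^3, 7110) = 128
  i=4: min(2*4^4, 7110) = 512
  i=5: min(2*4^5, 7110) = 2048
  i=6: min(2*4^6, 7110) = 7110
  i=7: min(2*4^7, 7110) = 7110
  i=8: min(2*4^8, 7110) = 7110
  i=9: min(2*4^9, 7110) = 7110

Answer: 2 8 32 128 512 2048 7110 7110 7110 7110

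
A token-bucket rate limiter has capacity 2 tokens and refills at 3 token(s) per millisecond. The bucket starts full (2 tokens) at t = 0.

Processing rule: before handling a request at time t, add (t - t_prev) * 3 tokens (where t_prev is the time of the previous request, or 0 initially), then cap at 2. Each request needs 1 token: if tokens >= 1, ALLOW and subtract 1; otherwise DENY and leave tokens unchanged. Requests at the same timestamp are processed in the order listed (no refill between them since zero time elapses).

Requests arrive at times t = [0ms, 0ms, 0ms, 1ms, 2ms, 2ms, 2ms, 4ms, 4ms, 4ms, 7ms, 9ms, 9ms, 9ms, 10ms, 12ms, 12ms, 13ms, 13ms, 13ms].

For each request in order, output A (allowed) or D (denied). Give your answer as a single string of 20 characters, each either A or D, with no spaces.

Answer: AADAAADAADAAADAAAAAD

Derivation:
Simulating step by step:
  req#1 t=0ms: ALLOW
  req#2 t=0ms: ALLOW
  req#3 t=0ms: DENY
  req#4 t=1ms: ALLOW
  req#5 t=2ms: ALLOW
  req#6 t=2ms: ALLOW
  req#7 t=2ms: DENY
  req#8 t=4ms: ALLOW
  req#9 t=4ms: ALLOW
  req#10 t=4ms: DENY
  req#11 t=7ms: ALLOW
  req#12 t=9ms: ALLOW
  req#13 t=9ms: ALLOW
  req#14 t=9ms: DENY
  req#15 t=10ms: ALLOW
  req#16 t=12ms: ALLOW
  req#17 t=12ms: ALLOW
  req#18 t=13ms: ALLOW
  req#19 t=13ms: ALLOW
  req#20 t=13ms: DENY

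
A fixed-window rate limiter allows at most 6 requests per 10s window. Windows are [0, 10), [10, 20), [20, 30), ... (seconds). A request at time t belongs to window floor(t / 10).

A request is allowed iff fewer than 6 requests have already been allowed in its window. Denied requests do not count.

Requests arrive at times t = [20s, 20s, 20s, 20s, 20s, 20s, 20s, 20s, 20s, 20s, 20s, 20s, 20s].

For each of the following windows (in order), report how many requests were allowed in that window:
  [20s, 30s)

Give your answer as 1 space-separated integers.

Answer: 6

Derivation:
Processing requests:
  req#1 t=20s (window 2): ALLOW
  req#2 t=20s (window 2): ALLOW
  req#3 t=20s (window 2): ALLOW
  req#4 t=20s (window 2): ALLOW
  req#5 t=20s (window 2): ALLOW
  req#6 t=20s (window 2): ALLOW
  req#7 t=20s (window 2): DENY
  req#8 t=20s (window 2): DENY
  req#9 t=20s (window 2): DENY
  req#10 t=20s (window 2): DENY
  req#11 t=20s (window 2): DENY
  req#12 t=20s (window 2): DENY
  req#13 t=20s (window 2): DENY

Allowed counts by window: 6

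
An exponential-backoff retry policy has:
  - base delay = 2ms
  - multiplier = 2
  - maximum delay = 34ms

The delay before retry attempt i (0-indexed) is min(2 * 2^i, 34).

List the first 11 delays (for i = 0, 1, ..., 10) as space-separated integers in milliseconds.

Answer: 2 4 8 16 32 34 34 34 34 34 34

Derivation:
Computing each delay:
  i=0: min(2*2^0, 34) = 2
  i=1: min(2*2^1, 34) = 4
  i=2: min(2*2^2, 34) = 8
  i=3: min(2*2^3, 34) = 16
  i=4: min(2*2^4, 34) = 32
  i=5: min(2*2^5, 34) = 34
  i=6: min(2*2^6, 34) = 34
  i=7: min(2*2^7, 34) = 34
  i=8: min(2*2^8, 34) = 34
  i=9: min(2*2^9, 34) = 34
  i=10: min(2*2^10, 34) = 34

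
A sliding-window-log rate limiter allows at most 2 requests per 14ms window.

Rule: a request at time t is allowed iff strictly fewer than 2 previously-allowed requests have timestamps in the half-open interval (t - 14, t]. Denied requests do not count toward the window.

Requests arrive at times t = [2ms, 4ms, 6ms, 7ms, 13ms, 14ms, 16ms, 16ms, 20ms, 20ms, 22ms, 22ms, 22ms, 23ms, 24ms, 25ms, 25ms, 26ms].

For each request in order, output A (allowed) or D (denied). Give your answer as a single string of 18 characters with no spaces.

Tracking allowed requests in the window:
  req#1 t=2ms: ALLOW
  req#2 t=4ms: ALLOW
  req#3 t=6ms: DENY
  req#4 t=7ms: DENY
  req#5 t=13ms: DENY
  req#6 t=14ms: DENY
  req#7 t=16ms: ALLOW
  req#8 t=16ms: DENY
  req#9 t=20ms: ALLOW
  req#10 t=20ms: DENY
  req#11 t=22ms: DENY
  req#12 t=22ms: DENY
  req#13 t=22ms: DENY
  req#14 t=23ms: DENY
  req#15 t=24ms: DENY
  req#16 t=25ms: DENY
  req#17 t=25ms: DENY
  req#18 t=26ms: DENY

Answer: AADDDDADADDDDDDDDD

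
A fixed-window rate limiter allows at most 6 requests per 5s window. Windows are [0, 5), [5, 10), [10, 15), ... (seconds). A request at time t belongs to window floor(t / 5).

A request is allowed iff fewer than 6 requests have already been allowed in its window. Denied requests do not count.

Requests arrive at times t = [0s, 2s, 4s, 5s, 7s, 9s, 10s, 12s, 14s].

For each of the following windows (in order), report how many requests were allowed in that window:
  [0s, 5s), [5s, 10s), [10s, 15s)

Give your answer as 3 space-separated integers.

Answer: 3 3 3

Derivation:
Processing requests:
  req#1 t=0s (window 0): ALLOW
  req#2 t=2s (window 0): ALLOW
  req#3 t=4s (window 0): ALLOW
  req#4 t=5s (window 1): ALLOW
  req#5 t=7s (window 1): ALLOW
  req#6 t=9s (window 1): ALLOW
  req#7 t=10s (window 2): ALLOW
  req#8 t=12s (window 2): ALLOW
  req#9 t=14s (window 2): ALLOW

Allowed counts by window: 3 3 3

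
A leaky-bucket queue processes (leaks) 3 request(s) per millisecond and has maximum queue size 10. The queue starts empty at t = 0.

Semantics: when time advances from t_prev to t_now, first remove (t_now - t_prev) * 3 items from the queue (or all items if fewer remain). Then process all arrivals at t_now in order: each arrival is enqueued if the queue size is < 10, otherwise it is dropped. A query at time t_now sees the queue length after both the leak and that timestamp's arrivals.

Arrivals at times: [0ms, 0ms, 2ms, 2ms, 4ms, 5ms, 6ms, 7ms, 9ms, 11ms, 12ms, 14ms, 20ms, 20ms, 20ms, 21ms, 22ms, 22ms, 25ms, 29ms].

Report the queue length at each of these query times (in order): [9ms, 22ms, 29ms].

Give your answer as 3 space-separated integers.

Answer: 1 2 1

Derivation:
Queue lengths at query times:
  query t=9ms: backlog = 1
  query t=22ms: backlog = 2
  query t=29ms: backlog = 1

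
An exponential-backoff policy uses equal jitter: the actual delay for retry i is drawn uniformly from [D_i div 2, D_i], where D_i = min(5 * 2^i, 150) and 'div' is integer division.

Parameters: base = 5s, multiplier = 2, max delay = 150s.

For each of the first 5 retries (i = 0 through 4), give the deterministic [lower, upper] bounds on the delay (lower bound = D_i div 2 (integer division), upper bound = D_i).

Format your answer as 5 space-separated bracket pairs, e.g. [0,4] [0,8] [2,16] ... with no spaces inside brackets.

Computing bounds per retry:
  i=0: D_i=min(5*2^0,150)=5, bounds=[2,5]
  i=1: D_i=min(5*2^1,150)=10, bounds=[5,10]
  i=2: D_i=min(5*2^2,150)=20, bounds=[10,20]
  i=3: D_i=min(5*2^3,150)=40, bounds=[20,40]
  i=4: D_i=min(5*2^4,150)=80, bounds=[40,80]

Answer: [2,5] [5,10] [10,20] [20,40] [40,80]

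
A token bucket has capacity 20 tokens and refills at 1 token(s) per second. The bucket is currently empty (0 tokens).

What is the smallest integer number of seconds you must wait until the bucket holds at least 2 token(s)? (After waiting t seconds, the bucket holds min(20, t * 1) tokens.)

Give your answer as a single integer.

Need t * 1 >= 2, so t >= 2/1.
Smallest integer t = ceil(2/1) = 2.

Answer: 2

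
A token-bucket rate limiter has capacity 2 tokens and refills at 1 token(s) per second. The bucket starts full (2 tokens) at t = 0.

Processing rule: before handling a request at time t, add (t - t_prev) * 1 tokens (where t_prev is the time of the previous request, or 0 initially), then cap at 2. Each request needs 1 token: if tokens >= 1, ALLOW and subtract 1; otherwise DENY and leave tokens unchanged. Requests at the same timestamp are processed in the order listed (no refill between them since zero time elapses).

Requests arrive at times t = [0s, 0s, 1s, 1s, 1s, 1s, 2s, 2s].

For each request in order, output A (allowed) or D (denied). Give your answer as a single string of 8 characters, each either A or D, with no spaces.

Simulating step by step:
  req#1 t=0s: ALLOW
  req#2 t=0s: ALLOW
  req#3 t=1s: ALLOW
  req#4 t=1s: DENY
  req#5 t=1s: DENY
  req#6 t=1s: DENY
  req#7 t=2s: ALLOW
  req#8 t=2s: DENY

Answer: AAADDDAD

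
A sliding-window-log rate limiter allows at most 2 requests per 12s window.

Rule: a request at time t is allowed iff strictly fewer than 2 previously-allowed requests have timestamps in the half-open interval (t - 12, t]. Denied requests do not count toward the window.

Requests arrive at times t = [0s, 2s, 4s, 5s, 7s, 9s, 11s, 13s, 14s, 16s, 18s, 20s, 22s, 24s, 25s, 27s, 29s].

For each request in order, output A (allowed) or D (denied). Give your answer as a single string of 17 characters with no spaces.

Answer: AADDDDDAADDDDDAAD

Derivation:
Tracking allowed requests in the window:
  req#1 t=0s: ALLOW
  req#2 t=2s: ALLOW
  req#3 t=4s: DENY
  req#4 t=5s: DENY
  req#5 t=7s: DENY
  req#6 t=9s: DENY
  req#7 t=11s: DENY
  req#8 t=13s: ALLOW
  req#9 t=14s: ALLOW
  req#10 t=16s: DENY
  req#11 t=18s: DENY
  req#12 t=20s: DENY
  req#13 t=22s: DENY
  req#14 t=24s: DENY
  req#15 t=25s: ALLOW
  req#16 t=27s: ALLOW
  req#17 t=29s: DENY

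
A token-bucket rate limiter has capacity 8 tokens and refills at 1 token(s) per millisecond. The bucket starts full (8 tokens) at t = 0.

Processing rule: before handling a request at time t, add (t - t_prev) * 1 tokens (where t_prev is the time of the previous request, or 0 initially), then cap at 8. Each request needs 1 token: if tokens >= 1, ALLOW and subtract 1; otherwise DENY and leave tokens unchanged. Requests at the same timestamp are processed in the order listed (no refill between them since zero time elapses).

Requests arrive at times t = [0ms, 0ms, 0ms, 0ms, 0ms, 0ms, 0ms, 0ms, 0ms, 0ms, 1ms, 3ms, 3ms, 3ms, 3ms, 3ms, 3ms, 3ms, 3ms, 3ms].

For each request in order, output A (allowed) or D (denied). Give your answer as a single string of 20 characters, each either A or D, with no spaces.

Answer: AAAAAAAADDAAADDDDDDD

Derivation:
Simulating step by step:
  req#1 t=0ms: ALLOW
  req#2 t=0ms: ALLOW
  req#3 t=0ms: ALLOW
  req#4 t=0ms: ALLOW
  req#5 t=0ms: ALLOW
  req#6 t=0ms: ALLOW
  req#7 t=0ms: ALLOW
  req#8 t=0ms: ALLOW
  req#9 t=0ms: DENY
  req#10 t=0ms: DENY
  req#11 t=1ms: ALLOW
  req#12 t=3ms: ALLOW
  req#13 t=3ms: ALLOW
  req#14 t=3ms: DENY
  req#15 t=3ms: DENY
  req#16 t=3ms: DENY
  req#17 t=3ms: DENY
  req#18 t=3ms: DENY
  req#19 t=3ms: DENY
  req#20 t=3ms: DENY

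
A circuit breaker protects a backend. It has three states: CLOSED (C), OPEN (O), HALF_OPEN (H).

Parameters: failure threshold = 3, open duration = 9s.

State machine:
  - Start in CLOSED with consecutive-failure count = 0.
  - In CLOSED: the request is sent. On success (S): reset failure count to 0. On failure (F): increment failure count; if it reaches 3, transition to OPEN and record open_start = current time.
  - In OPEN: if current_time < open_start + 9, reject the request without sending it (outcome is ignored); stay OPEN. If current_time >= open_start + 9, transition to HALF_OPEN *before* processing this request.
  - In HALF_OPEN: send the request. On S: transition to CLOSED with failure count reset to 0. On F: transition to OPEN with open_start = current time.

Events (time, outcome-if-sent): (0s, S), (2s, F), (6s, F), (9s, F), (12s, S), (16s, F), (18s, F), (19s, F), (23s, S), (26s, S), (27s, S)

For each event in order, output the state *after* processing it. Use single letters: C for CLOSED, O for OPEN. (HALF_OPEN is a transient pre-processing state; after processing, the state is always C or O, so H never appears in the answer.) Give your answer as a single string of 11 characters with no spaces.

State after each event:
  event#1 t=0s outcome=S: state=CLOSED
  event#2 t=2s outcome=F: state=CLOSED
  event#3 t=6s outcome=F: state=CLOSED
  event#4 t=9s outcome=F: state=OPEN
  event#5 t=12s outcome=S: state=OPEN
  event#6 t=16s outcome=F: state=OPEN
  event#7 t=18s outcome=F: state=OPEN
  event#8 t=19s outcome=F: state=OPEN
  event#9 t=23s outcome=S: state=OPEN
  event#10 t=26s outcome=S: state=OPEN
  event#11 t=27s outcome=S: state=CLOSED

Answer: CCCOOOOOOOC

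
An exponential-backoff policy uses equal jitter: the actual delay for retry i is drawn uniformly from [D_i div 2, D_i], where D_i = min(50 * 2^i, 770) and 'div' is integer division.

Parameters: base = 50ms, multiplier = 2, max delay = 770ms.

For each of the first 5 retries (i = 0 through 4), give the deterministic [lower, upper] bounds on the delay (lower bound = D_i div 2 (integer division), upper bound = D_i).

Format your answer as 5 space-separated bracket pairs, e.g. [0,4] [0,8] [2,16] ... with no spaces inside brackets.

Answer: [25,50] [50,100] [100,200] [200,400] [385,770]

Derivation:
Computing bounds per retry:
  i=0: D_i=min(50*2^0,770)=50, bounds=[25,50]
  i=1: D_i=min(50*2^1,770)=100, bounds=[50,100]
  i=2: D_i=min(50*2^2,770)=200, bounds=[100,200]
  i=3: D_i=min(50*2^3,770)=400, bounds=[200,400]
  i=4: D_i=min(50*2^4,770)=770, bounds=[385,770]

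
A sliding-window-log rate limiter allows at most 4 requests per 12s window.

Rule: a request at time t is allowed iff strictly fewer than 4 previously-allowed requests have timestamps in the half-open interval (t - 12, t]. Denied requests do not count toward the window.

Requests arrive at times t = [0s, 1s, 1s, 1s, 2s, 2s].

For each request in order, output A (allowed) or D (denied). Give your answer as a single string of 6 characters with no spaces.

Answer: AAAADD

Derivation:
Tracking allowed requests in the window:
  req#1 t=0s: ALLOW
  req#2 t=1s: ALLOW
  req#3 t=1s: ALLOW
  req#4 t=1s: ALLOW
  req#5 t=2s: DENY
  req#6 t=2s: DENY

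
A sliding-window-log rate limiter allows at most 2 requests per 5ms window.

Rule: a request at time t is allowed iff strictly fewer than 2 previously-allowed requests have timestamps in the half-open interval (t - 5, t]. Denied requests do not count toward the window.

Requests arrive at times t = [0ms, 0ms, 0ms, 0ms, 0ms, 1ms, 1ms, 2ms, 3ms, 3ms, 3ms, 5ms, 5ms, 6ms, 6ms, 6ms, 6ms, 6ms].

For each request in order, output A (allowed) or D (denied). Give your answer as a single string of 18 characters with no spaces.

Answer: AADDDDDDDDDAADDDDD

Derivation:
Tracking allowed requests in the window:
  req#1 t=0ms: ALLOW
  req#2 t=0ms: ALLOW
  req#3 t=0ms: DENY
  req#4 t=0ms: DENY
  req#5 t=0ms: DENY
  req#6 t=1ms: DENY
  req#7 t=1ms: DENY
  req#8 t=2ms: DENY
  req#9 t=3ms: DENY
  req#10 t=3ms: DENY
  req#11 t=3ms: DENY
  req#12 t=5ms: ALLOW
  req#13 t=5ms: ALLOW
  req#14 t=6ms: DENY
  req#15 t=6ms: DENY
  req#16 t=6ms: DENY
  req#17 t=6ms: DENY
  req#18 t=6ms: DENY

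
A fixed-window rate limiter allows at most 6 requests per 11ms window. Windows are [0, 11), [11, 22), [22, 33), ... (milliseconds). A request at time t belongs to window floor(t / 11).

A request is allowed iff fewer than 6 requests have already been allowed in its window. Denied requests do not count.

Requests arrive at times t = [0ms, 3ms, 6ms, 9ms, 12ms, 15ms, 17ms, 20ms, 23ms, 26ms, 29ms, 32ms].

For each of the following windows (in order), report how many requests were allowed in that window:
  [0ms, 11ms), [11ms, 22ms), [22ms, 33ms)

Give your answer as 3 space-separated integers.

Answer: 4 4 4

Derivation:
Processing requests:
  req#1 t=0ms (window 0): ALLOW
  req#2 t=3ms (window 0): ALLOW
  req#3 t=6ms (window 0): ALLOW
  req#4 t=9ms (window 0): ALLOW
  req#5 t=12ms (window 1): ALLOW
  req#6 t=15ms (window 1): ALLOW
  req#7 t=17ms (window 1): ALLOW
  req#8 t=20ms (window 1): ALLOW
  req#9 t=23ms (window 2): ALLOW
  req#10 t=26ms (window 2): ALLOW
  req#11 t=29ms (window 2): ALLOW
  req#12 t=32ms (window 2): ALLOW

Allowed counts by window: 4 4 4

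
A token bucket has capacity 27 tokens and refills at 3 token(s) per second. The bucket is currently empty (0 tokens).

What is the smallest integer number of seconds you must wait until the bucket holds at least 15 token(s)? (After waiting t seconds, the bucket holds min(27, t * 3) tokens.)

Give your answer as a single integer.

Answer: 5

Derivation:
Need t * 3 >= 15, so t >= 15/3.
Smallest integer t = ceil(15/3) = 5.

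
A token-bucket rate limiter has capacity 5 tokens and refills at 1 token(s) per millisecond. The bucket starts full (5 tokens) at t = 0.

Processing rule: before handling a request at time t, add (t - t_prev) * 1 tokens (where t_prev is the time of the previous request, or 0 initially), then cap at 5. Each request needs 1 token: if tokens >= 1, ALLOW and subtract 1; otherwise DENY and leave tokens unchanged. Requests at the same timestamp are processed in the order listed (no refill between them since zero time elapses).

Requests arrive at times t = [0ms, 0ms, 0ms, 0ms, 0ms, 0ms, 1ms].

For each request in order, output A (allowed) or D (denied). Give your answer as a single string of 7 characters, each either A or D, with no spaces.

Answer: AAAAADA

Derivation:
Simulating step by step:
  req#1 t=0ms: ALLOW
  req#2 t=0ms: ALLOW
  req#3 t=0ms: ALLOW
  req#4 t=0ms: ALLOW
  req#5 t=0ms: ALLOW
  req#6 t=0ms: DENY
  req#7 t=1ms: ALLOW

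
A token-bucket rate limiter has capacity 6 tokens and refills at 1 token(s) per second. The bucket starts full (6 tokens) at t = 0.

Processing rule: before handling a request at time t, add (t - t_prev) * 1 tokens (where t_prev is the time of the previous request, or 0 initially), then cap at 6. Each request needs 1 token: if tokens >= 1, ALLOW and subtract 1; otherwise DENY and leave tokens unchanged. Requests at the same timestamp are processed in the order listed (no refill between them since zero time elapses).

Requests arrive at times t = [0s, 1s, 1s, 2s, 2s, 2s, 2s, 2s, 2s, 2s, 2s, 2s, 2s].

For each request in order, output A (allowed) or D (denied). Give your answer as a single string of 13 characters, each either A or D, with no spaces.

Simulating step by step:
  req#1 t=0s: ALLOW
  req#2 t=1s: ALLOW
  req#3 t=1s: ALLOW
  req#4 t=2s: ALLOW
  req#5 t=2s: ALLOW
  req#6 t=2s: ALLOW
  req#7 t=2s: ALLOW
  req#8 t=2s: ALLOW
  req#9 t=2s: DENY
  req#10 t=2s: DENY
  req#11 t=2s: DENY
  req#12 t=2s: DENY
  req#13 t=2s: DENY

Answer: AAAAAAAADDDDD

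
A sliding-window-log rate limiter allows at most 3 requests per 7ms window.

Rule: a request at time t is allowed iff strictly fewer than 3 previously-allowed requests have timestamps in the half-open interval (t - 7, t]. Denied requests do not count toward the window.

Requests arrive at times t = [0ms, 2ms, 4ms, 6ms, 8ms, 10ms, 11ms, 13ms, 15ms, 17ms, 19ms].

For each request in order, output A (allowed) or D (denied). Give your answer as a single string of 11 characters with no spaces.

Answer: AAADAAADAAA

Derivation:
Tracking allowed requests in the window:
  req#1 t=0ms: ALLOW
  req#2 t=2ms: ALLOW
  req#3 t=4ms: ALLOW
  req#4 t=6ms: DENY
  req#5 t=8ms: ALLOW
  req#6 t=10ms: ALLOW
  req#7 t=11ms: ALLOW
  req#8 t=13ms: DENY
  req#9 t=15ms: ALLOW
  req#10 t=17ms: ALLOW
  req#11 t=19ms: ALLOW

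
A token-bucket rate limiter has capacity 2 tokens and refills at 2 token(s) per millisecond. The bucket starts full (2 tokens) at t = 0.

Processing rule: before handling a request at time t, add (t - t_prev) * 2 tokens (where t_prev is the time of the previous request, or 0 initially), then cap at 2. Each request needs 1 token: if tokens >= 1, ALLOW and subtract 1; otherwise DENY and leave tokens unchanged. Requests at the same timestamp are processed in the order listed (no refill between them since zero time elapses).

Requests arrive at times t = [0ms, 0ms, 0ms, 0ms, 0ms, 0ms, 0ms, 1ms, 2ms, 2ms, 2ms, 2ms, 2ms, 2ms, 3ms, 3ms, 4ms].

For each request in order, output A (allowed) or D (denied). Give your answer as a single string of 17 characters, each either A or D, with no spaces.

Simulating step by step:
  req#1 t=0ms: ALLOW
  req#2 t=0ms: ALLOW
  req#3 t=0ms: DENY
  req#4 t=0ms: DENY
  req#5 t=0ms: DENY
  req#6 t=0ms: DENY
  req#7 t=0ms: DENY
  req#8 t=1ms: ALLOW
  req#9 t=2ms: ALLOW
  req#10 t=2ms: ALLOW
  req#11 t=2ms: DENY
  req#12 t=2ms: DENY
  req#13 t=2ms: DENY
  req#14 t=2ms: DENY
  req#15 t=3ms: ALLOW
  req#16 t=3ms: ALLOW
  req#17 t=4ms: ALLOW

Answer: AADDDDDAAADDDDAAA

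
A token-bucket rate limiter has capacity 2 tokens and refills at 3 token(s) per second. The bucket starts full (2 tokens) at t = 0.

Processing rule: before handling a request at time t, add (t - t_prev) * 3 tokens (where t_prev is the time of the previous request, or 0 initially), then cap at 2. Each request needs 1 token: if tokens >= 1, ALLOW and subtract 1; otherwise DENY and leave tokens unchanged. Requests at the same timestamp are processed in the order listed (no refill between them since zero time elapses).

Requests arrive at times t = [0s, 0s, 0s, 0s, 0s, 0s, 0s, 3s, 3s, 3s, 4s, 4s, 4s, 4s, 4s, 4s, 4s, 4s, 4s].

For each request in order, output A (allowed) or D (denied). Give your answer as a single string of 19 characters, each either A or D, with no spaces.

Simulating step by step:
  req#1 t=0s: ALLOW
  req#2 t=0s: ALLOW
  req#3 t=0s: DENY
  req#4 t=0s: DENY
  req#5 t=0s: DENY
  req#6 t=0s: DENY
  req#7 t=0s: DENY
  req#8 t=3s: ALLOW
  req#9 t=3s: ALLOW
  req#10 t=3s: DENY
  req#11 t=4s: ALLOW
  req#12 t=4s: ALLOW
  req#13 t=4s: DENY
  req#14 t=4s: DENY
  req#15 t=4s: DENY
  req#16 t=4s: DENY
  req#17 t=4s: DENY
  req#18 t=4s: DENY
  req#19 t=4s: DENY

Answer: AADDDDDAADAADDDDDDD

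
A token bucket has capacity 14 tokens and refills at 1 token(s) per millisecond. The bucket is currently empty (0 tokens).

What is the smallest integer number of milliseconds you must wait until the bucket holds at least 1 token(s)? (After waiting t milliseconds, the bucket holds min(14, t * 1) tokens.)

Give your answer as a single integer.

Need t * 1 >= 1, so t >= 1/1.
Smallest integer t = ceil(1/1) = 1.

Answer: 1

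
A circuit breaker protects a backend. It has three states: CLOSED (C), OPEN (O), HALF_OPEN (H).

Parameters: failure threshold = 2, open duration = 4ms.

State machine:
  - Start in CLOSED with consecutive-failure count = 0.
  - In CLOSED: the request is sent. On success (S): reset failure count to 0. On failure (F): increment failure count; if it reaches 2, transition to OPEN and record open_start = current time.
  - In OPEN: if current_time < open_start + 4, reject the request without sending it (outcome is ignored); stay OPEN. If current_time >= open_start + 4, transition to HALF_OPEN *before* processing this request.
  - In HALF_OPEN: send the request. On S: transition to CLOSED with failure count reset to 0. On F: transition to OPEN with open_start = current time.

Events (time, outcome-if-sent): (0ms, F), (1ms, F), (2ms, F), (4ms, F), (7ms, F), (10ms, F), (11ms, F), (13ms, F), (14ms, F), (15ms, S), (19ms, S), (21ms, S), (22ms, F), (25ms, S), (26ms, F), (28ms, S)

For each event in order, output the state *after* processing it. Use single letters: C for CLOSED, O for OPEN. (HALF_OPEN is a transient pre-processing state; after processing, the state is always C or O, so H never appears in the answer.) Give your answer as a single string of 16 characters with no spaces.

Answer: COOOOOOOOCCCCCCC

Derivation:
State after each event:
  event#1 t=0ms outcome=F: state=CLOSED
  event#2 t=1ms outcome=F: state=OPEN
  event#3 t=2ms outcome=F: state=OPEN
  event#4 t=4ms outcome=F: state=OPEN
  event#5 t=7ms outcome=F: state=OPEN
  event#6 t=10ms outcome=F: state=OPEN
  event#7 t=11ms outcome=F: state=OPEN
  event#8 t=13ms outcome=F: state=OPEN
  event#9 t=14ms outcome=F: state=OPEN
  event#10 t=15ms outcome=S: state=CLOSED
  event#11 t=19ms outcome=S: state=CLOSED
  event#12 t=21ms outcome=S: state=CLOSED
  event#13 t=22ms outcome=F: state=CLOSED
  event#14 t=25ms outcome=S: state=CLOSED
  event#15 t=26ms outcome=F: state=CLOSED
  event#16 t=28ms outcome=S: state=CLOSED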